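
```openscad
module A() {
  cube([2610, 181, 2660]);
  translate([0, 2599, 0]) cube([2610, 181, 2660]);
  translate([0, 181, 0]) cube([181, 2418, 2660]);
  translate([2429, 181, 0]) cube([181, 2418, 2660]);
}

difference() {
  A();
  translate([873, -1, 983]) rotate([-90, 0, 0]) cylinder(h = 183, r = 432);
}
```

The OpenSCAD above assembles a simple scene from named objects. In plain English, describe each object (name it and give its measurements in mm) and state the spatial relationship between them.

A is a box-shaped house frame (walls only): outside footprint 2610×2780 mm, wall height 2660 mm, wall thickness 181 mm. The two y-facing walls run the full x-width; the two x-facing walls fit between the inner faces of the y-facing walls.

The house frame has a circular hole of radius 432 mm through its front wall, centred at (x = 873, z = 983).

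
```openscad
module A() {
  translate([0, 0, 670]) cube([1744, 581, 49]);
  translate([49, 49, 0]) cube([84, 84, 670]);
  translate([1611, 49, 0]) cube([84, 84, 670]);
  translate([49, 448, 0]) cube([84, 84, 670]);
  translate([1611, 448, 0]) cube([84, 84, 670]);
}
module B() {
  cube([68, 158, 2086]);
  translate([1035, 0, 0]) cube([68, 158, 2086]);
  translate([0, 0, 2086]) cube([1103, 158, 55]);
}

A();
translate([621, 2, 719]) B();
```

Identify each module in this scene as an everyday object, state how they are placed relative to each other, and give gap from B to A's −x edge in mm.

A is a table. B is a door frame. The door frame is on top of the table. The gap from the door frame to the table's −x edge is 621 mm.

The door frame's min-x is at 621; the table's min-x is 0; gap = 621 mm.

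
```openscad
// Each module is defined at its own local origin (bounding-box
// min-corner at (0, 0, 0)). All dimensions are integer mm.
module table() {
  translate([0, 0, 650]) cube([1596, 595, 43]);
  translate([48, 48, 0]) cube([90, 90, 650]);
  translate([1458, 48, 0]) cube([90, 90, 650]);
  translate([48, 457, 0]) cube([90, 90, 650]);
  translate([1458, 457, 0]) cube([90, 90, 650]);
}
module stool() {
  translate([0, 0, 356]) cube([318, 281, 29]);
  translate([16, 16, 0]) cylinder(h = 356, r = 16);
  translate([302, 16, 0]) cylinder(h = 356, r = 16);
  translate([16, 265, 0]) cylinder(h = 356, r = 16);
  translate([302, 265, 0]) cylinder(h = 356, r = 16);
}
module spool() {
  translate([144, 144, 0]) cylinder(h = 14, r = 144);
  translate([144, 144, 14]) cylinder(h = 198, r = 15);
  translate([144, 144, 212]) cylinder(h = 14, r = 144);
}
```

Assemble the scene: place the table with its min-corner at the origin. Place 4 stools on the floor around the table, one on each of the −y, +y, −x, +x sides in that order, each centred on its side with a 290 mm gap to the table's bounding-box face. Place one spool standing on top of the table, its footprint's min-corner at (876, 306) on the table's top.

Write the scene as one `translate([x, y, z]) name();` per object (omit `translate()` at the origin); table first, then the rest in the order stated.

table();
translate([639, -571, 0]) stool();
translate([639, 885, 0]) stool();
translate([-608, 157, 0]) stool();
translate([1886, 157, 0]) stool();
translate([876, 306, 693]) spool();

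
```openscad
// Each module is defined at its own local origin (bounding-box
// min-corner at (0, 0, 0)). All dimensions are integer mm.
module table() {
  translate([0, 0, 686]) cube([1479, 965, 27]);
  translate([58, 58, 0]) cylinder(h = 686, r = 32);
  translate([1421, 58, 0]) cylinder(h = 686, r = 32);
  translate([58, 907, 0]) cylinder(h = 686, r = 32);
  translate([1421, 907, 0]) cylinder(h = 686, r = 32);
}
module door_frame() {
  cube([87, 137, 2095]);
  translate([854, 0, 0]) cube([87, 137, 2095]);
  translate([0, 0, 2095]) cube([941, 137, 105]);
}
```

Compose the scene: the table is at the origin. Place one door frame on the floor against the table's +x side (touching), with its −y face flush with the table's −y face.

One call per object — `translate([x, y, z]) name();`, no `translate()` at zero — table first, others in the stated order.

table();
translate([1479, 0, 0]) door_frame();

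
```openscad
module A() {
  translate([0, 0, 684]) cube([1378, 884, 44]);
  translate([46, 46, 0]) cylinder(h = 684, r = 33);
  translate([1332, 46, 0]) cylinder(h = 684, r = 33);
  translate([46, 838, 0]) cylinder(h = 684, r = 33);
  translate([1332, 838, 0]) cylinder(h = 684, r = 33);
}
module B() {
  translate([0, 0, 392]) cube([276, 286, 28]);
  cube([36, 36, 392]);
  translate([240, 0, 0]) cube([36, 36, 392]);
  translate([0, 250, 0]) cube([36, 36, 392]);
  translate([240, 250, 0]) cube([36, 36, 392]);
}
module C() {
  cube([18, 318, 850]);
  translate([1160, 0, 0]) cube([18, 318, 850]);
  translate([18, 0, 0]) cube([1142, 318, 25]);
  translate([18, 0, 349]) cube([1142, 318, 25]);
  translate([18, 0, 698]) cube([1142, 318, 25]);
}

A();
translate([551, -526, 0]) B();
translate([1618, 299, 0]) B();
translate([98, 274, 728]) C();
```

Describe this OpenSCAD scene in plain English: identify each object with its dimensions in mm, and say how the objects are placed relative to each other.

A is a table with a 1378×884 mm rectangular top, 44 mm thick, top surface at z = 728 mm, supported by four round legs of 66 mm diameter, each leg's bounding box inset 13 mm from the nearest pair of top edges, running from the floor.

B is a simple wooden stool: a rectangular seat 276 mm (x) by 286 mm (y), 28 mm thick, top face at z = 420 mm, on four square legs, each 36×36 mm in cross-section. The legs rest on z = 0, each flush with a corner of the seat.

C is an open bookshelf. Two side panels, each 18 mm thick, 318 mm deep and 850 mm tall, stand 1178 mm apart (outside-to-outside). Between them sit 3 shelves, each 25 mm thick and 318 mm deep, spanning the full gap between the sides. The bottom shelf rests on the floor (its underside at z = 0) and the clear gap between one shelf's top and the next shelf's underside is 324 mm.

Two stools sit around the table at the −y, +x sides. The bookshelf is on top of the table.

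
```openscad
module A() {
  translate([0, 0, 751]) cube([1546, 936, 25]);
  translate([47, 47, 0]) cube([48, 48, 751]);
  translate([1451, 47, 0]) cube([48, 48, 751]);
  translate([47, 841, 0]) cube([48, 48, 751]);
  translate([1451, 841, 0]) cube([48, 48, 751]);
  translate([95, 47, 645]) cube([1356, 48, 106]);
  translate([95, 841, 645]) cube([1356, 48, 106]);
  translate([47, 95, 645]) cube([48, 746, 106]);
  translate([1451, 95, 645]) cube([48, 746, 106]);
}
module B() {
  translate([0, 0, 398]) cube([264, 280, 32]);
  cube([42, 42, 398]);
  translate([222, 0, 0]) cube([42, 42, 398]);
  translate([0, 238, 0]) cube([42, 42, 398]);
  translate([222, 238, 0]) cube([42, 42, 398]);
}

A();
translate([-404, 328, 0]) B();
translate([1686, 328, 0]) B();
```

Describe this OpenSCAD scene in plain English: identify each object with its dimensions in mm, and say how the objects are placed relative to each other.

A is a rectangular dining table. The top is 1546×936×25 mm with its upper surface at z = 776 mm. It stands on four 48×48 mm square legs, each inset 47 mm from the nearest pair of top edges, running from the floor to the underside of the top. Four apron rails, 48 mm thick and 106 mm tall, run between adjacent legs with their top edges flush with the underside of the top and their outer faces flush with the legs' outer faces.

B is a simple wooden stool: a rectangular seat 264 mm (x) by 280 mm (y), 32 mm thick, top face at z = 430 mm, on four square legs, each 42×42 mm in cross-section. The legs rest on z = 0, each flush with a corner of the seat.

Two stools sit around the table at the −x, +x sides.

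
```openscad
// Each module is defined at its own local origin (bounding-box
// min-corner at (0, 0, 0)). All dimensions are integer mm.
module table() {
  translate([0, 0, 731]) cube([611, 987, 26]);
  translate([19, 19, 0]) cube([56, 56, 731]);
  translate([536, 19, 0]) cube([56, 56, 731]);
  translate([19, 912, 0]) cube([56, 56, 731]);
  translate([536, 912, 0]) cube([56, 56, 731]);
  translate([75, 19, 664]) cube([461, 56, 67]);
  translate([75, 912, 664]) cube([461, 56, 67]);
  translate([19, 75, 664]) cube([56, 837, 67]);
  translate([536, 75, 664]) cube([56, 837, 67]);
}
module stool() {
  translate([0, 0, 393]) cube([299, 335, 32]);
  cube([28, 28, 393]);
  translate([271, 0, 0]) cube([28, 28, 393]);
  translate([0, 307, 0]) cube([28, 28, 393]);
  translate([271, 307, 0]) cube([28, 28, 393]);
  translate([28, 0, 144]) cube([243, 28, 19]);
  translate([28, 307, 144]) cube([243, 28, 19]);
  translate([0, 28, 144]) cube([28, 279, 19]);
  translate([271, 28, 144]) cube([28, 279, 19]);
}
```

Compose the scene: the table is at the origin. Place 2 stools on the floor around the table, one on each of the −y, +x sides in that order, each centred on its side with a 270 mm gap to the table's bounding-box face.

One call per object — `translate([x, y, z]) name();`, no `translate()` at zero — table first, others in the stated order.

table();
translate([156, -605, 0]) stool();
translate([881, 326, 0]) stool();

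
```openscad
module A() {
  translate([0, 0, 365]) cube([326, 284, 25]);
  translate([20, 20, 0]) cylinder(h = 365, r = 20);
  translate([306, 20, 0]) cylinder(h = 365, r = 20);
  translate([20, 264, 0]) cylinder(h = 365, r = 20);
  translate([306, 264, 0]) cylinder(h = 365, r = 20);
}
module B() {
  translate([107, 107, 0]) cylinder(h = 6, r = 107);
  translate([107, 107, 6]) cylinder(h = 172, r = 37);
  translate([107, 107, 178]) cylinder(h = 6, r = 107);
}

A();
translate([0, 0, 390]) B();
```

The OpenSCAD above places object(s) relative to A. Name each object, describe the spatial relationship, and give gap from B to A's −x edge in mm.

A is a stool. B is a spool. The spool is on top of the stool. The gap from the spool to the stool's −x edge is 0 mm.

The spool's min-x is at 0; the stool's min-x is 0; gap = 0 mm.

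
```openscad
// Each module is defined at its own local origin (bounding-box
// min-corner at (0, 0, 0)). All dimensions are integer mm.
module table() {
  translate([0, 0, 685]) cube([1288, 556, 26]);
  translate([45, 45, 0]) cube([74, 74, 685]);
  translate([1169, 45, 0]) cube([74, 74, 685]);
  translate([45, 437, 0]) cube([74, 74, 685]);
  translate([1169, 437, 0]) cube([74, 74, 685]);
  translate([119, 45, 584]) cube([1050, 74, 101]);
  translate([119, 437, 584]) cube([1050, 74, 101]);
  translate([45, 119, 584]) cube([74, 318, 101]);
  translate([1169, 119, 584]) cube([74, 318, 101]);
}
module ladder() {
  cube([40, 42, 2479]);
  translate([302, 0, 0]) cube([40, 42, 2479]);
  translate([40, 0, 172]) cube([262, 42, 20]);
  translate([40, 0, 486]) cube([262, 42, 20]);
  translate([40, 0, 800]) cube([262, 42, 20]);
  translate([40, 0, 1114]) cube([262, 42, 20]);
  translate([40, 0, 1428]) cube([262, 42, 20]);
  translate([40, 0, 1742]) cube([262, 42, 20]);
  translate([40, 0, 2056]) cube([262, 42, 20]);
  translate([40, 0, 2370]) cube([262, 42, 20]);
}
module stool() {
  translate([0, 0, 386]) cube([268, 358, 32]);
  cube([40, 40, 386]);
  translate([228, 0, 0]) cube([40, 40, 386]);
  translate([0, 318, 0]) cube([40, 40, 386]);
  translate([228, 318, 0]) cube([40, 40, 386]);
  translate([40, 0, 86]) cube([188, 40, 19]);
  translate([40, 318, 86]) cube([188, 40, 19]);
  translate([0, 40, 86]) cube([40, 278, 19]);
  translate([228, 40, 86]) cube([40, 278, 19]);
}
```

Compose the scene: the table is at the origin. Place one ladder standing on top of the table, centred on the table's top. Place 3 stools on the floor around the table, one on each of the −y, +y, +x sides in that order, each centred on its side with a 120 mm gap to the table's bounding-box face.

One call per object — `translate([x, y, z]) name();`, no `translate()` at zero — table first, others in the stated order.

table();
translate([473, 257, 711]) ladder();
translate([510, -478, 0]) stool();
translate([510, 676, 0]) stool();
translate([1408, 99, 0]) stool();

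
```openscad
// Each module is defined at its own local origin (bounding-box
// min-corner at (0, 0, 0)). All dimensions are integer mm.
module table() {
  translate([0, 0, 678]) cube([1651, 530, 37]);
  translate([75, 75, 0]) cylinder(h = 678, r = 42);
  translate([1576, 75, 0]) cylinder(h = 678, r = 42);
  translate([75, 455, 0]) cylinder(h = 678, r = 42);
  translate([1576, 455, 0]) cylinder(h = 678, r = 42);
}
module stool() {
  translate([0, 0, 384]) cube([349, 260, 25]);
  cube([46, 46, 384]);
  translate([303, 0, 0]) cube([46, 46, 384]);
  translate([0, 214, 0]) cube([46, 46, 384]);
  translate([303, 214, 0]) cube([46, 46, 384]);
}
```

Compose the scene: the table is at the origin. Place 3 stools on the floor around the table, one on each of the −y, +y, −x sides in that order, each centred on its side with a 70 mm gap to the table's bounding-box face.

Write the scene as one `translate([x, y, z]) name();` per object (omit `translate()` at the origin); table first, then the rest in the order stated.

table();
translate([651, -330, 0]) stool();
translate([651, 600, 0]) stool();
translate([-419, 135, 0]) stool();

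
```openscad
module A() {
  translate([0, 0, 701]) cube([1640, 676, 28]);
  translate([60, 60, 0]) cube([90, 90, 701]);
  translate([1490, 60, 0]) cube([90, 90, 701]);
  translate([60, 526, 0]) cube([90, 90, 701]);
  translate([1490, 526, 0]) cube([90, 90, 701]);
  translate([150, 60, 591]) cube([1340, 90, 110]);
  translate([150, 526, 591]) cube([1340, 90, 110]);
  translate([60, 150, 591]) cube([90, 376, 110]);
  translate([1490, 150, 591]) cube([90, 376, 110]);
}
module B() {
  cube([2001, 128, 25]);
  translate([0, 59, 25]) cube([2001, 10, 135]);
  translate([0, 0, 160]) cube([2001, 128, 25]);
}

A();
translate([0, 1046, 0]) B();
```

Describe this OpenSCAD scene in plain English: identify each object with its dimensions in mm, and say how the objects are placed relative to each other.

A is a rectangular dining table. The top is 1640×676×28 mm with its upper surface at z = 729 mm. It stands on four 90×90 mm square legs, each inset 60 mm from the nearest pair of top edges, running from the floor to the underside of the top. Four apron rails, 90 mm thick and 110 mm tall, run between adjacent legs with their top edges flush with the underside of the top and their outer faces flush with the legs' outer faces.

B is an I-beam lying along x, 2001 mm long. Overall section height 185 mm. Two flanges 128 mm wide (y) and 25 mm thick, one on the floor and one at the top; a web 10 mm thick runs between them, centred on the flange width.

The I-beam is on the floor beside the table on its +y side.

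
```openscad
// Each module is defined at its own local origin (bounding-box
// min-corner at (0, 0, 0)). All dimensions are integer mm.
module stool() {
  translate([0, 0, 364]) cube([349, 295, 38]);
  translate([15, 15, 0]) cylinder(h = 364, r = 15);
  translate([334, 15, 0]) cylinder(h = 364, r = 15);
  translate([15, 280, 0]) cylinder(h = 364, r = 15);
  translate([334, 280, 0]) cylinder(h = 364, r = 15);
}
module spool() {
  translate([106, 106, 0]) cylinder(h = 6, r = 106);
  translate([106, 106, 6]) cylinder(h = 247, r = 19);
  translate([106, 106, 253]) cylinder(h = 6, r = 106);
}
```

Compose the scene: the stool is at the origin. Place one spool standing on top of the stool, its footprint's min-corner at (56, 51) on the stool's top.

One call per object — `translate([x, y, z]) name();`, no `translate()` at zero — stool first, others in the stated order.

stool();
translate([56, 51, 402]) spool();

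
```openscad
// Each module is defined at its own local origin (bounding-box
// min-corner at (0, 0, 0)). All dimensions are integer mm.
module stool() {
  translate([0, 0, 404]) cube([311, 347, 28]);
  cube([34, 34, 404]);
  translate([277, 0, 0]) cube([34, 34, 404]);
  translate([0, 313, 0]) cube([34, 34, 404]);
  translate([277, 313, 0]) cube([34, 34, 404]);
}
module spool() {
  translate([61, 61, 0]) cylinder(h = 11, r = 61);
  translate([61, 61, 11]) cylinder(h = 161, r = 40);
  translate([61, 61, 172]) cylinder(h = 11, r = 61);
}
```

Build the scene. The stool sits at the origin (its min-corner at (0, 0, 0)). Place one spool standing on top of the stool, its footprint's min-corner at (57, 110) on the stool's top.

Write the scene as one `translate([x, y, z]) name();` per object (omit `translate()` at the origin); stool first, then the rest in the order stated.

stool();
translate([57, 110, 432]) spool();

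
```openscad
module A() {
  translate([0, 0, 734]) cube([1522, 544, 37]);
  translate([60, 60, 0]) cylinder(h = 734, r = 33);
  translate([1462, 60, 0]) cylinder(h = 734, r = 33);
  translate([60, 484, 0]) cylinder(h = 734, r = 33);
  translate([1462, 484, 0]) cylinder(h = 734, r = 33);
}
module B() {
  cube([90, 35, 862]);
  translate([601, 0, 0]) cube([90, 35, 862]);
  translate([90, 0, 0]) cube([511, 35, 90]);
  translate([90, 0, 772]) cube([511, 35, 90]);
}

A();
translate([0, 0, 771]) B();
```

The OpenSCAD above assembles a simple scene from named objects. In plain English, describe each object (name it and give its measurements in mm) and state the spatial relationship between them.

A is a rectangular dining table. The top is 1522×544×37 mm with its upper surface at z = 771 mm. It stands on four round legs of 66 mm diameter, each leg's bounding box inset 27 mm from the nearest pair of top edges, running from the floor to the underside of the top.

B is a rectangular picture frame lying in the x–z plane (depth along y). The opening is 511 mm wide (x) by 682 mm tall (z), surrounded by a border 90 mm wide on all four sides. The frame is 35 mm deep and is made of two full-height vertical stiles with two horizontal rails fitted between them.

The picture frame is on top of the table.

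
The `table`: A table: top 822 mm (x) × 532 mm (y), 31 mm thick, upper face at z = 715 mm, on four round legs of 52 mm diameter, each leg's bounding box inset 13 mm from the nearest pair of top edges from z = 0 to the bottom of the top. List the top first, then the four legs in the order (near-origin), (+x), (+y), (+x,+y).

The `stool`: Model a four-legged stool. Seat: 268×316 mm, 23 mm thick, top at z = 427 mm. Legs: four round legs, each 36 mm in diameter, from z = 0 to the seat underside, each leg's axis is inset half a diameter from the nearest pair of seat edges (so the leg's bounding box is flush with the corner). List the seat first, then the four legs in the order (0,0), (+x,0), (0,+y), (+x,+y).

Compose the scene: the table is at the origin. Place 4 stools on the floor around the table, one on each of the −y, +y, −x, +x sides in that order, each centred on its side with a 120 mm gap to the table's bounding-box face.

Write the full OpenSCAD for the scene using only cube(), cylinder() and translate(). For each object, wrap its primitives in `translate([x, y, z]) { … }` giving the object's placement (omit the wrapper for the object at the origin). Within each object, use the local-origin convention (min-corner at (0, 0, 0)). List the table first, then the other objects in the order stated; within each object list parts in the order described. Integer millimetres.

translate([0, 0, 684]) cube([822, 532, 31]);
translate([39, 39, 0]) cylinder(h = 684, r = 26);
translate([783, 39, 0]) cylinder(h = 684, r = 26);
translate([39, 493, 0]) cylinder(h = 684, r = 26);
translate([783, 493, 0]) cylinder(h = 684, r = 26);
translate([277, -436, 0]) {
  translate([0, 0, 404]) cube([268, 316, 23]);
  translate([18, 18, 0]) cylinder(h = 404, r = 18);
  translate([250, 18, 0]) cylinder(h = 404, r = 18);
  translate([18, 298, 0]) cylinder(h = 404, r = 18);
  translate([250, 298, 0]) cylinder(h = 404, r = 18);
}
translate([277, 652, 0]) {
  translate([0, 0, 404]) cube([268, 316, 23]);
  translate([18, 18, 0]) cylinder(h = 404, r = 18);
  translate([250, 18, 0]) cylinder(h = 404, r = 18);
  translate([18, 298, 0]) cylinder(h = 404, r = 18);
  translate([250, 298, 0]) cylinder(h = 404, r = 18);
}
translate([-388, 108, 0]) {
  translate([0, 0, 404]) cube([268, 316, 23]);
  translate([18, 18, 0]) cylinder(h = 404, r = 18);
  translate([250, 18, 0]) cylinder(h = 404, r = 18);
  translate([18, 298, 0]) cylinder(h = 404, r = 18);
  translate([250, 298, 0]) cylinder(h = 404, r = 18);
}
translate([942, 108, 0]) {
  translate([0, 0, 404]) cube([268, 316, 23]);
  translate([18, 18, 0]) cylinder(h = 404, r = 18);
  translate([250, 18, 0]) cylinder(h = 404, r = 18);
  translate([18, 298, 0]) cylinder(h = 404, r = 18);
  translate([250, 298, 0]) cylinder(h = 404, r = 18);
}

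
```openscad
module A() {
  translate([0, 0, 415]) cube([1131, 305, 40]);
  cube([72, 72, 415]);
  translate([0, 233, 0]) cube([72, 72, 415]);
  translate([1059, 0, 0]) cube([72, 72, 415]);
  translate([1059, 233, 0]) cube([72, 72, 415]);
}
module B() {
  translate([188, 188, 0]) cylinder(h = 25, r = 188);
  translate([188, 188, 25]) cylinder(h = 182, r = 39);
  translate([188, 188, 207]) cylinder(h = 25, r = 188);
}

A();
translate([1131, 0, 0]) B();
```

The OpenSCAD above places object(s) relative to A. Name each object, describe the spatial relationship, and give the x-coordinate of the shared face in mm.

The bench's +x face and the spool's −x face are both at x = 1131 mm.

A is a bench. B is a spool. The spool is against the bench's +x side, with their −y faces flush. The x-coordinate of the shared face is 1131 mm.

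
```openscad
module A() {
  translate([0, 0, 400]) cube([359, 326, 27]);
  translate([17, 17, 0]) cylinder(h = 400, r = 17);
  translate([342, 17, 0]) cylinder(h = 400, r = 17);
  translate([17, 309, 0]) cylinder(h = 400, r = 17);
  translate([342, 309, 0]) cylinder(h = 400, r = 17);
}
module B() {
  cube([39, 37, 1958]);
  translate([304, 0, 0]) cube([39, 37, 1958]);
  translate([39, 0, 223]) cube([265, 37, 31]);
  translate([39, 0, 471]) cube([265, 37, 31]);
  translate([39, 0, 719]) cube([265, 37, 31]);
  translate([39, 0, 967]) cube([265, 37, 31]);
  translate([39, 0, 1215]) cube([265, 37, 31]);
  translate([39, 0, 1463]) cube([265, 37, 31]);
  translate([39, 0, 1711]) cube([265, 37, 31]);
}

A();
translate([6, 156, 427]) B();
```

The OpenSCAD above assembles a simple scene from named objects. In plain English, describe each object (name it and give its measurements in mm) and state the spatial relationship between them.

A is a four-legged stool. The seat is a 359×326×27 mm slab whose top surface is at z = 427 mm; four round legs, each 34 mm in diameter, run from the floor (z = 0) to the underside of the seat, each leg's axis is inset half a diameter from the nearest pair of seat edges (so the leg's bounding box is flush with the corner).

B is a straight ladder. Two 39×37 mm vertical rails, 1958 mm tall, stand 343 mm apart (outside-to-outside) with their front faces coplanar on the −y side. 7 rungs, each 37 mm deep and 31 mm tall, span between the inner faces of the rails, front faces flush with the rails. The lowest rung's underside is at z = 223 mm and rungs are spaced 248 mm apart (underside to underside).

The ladder is on top of the stool.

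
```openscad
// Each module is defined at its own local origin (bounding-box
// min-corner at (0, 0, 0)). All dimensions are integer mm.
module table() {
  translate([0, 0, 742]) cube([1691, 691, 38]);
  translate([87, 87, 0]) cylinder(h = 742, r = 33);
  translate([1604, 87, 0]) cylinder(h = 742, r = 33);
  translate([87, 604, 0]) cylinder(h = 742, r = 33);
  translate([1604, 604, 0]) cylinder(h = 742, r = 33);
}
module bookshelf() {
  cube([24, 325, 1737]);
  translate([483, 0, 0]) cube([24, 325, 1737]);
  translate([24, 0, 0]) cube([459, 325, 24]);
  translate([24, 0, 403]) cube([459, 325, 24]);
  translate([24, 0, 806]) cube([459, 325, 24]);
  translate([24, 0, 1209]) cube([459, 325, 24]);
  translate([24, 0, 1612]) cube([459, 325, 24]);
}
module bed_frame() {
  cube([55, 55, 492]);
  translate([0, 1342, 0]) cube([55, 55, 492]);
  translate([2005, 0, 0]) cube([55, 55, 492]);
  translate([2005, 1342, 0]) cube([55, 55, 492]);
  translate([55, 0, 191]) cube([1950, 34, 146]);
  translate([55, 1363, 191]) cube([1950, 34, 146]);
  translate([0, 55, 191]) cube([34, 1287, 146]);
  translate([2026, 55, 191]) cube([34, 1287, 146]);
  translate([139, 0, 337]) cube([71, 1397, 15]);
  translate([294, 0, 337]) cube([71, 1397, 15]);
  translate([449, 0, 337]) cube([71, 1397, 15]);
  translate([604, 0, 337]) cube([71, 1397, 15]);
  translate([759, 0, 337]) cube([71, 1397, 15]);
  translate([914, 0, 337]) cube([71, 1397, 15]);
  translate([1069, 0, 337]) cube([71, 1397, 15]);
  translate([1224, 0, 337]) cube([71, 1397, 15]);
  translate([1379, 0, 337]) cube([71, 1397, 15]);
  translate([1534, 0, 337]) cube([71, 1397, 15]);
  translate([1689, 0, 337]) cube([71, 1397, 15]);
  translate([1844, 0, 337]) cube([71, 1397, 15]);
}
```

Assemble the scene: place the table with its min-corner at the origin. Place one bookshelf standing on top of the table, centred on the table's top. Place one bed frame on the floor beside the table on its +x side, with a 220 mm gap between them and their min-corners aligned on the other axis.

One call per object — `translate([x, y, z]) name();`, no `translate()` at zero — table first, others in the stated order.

table();
translate([592, 183, 780]) bookshelf();
translate([1911, 0, 0]) bed_frame();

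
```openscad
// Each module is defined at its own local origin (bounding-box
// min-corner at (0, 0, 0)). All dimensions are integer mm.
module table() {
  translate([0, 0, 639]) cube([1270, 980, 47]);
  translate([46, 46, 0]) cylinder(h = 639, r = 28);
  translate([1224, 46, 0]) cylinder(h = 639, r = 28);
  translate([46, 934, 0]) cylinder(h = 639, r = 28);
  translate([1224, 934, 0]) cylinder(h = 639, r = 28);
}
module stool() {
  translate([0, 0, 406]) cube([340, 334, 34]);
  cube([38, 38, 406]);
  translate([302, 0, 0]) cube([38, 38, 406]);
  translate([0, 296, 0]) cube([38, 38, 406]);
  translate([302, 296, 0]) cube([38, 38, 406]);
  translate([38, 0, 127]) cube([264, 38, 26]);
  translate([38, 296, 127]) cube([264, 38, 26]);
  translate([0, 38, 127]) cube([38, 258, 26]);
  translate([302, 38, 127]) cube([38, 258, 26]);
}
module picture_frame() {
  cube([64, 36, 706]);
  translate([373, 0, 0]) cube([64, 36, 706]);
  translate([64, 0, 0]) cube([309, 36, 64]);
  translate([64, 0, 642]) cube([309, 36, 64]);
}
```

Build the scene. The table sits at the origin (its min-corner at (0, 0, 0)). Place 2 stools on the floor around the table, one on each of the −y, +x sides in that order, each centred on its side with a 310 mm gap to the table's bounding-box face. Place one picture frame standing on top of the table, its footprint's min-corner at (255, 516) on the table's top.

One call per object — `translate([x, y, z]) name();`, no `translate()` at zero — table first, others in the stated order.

table();
translate([465, -644, 0]) stool();
translate([1580, 323, 0]) stool();
translate([255, 516, 686]) picture_frame();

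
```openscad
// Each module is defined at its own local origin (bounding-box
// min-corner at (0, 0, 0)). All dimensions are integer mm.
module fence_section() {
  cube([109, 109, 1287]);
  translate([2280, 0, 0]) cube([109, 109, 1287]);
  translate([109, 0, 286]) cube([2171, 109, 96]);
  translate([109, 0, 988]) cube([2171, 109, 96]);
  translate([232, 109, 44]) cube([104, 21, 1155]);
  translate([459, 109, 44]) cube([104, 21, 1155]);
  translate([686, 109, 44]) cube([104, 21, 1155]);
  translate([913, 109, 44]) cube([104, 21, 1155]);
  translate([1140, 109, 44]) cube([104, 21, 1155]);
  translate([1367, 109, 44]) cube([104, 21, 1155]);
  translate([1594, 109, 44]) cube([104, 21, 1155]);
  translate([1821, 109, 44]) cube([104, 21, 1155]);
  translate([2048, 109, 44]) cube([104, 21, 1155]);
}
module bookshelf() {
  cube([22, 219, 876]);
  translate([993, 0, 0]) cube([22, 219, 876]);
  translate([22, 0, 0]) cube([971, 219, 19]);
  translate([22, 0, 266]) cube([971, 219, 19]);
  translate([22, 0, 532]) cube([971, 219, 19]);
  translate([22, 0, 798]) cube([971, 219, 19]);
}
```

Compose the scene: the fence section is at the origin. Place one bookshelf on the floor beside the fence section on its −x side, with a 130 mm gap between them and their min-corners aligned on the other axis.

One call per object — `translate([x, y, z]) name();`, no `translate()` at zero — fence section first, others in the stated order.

fence_section();
translate([-1145, 0, 0]) bookshelf();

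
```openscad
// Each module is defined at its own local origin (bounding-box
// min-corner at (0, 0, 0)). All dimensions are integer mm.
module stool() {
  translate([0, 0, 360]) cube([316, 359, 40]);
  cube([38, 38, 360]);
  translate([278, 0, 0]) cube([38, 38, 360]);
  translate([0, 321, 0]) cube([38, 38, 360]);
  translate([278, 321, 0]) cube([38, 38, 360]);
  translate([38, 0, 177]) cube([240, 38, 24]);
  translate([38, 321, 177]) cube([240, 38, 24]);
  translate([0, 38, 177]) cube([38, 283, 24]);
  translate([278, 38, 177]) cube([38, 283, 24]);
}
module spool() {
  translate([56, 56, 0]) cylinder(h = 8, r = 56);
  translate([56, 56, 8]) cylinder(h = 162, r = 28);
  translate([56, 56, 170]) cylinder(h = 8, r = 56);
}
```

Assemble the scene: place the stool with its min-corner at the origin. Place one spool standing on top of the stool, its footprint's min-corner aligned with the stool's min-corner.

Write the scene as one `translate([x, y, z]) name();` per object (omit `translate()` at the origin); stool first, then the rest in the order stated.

stool();
translate([0, 0, 400]) spool();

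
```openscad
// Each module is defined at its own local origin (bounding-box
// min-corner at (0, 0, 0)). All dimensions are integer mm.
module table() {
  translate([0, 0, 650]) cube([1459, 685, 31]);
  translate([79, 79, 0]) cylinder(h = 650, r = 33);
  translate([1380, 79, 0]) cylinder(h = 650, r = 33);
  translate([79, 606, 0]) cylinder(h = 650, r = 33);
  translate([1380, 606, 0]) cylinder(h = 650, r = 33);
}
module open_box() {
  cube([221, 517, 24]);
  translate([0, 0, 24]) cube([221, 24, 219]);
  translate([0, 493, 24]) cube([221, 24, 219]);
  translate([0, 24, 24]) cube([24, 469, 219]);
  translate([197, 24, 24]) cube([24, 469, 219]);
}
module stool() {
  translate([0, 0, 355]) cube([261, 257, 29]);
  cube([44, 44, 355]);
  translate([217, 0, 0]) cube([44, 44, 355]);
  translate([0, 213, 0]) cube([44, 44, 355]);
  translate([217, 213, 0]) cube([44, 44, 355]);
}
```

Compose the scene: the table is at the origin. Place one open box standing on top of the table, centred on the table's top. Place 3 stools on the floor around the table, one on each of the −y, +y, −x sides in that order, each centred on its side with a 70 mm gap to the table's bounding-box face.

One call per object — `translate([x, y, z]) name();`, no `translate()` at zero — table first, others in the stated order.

table();
translate([619, 84, 681]) open_box();
translate([599, -327, 0]) stool();
translate([599, 755, 0]) stool();
translate([-331, 214, 0]) stool();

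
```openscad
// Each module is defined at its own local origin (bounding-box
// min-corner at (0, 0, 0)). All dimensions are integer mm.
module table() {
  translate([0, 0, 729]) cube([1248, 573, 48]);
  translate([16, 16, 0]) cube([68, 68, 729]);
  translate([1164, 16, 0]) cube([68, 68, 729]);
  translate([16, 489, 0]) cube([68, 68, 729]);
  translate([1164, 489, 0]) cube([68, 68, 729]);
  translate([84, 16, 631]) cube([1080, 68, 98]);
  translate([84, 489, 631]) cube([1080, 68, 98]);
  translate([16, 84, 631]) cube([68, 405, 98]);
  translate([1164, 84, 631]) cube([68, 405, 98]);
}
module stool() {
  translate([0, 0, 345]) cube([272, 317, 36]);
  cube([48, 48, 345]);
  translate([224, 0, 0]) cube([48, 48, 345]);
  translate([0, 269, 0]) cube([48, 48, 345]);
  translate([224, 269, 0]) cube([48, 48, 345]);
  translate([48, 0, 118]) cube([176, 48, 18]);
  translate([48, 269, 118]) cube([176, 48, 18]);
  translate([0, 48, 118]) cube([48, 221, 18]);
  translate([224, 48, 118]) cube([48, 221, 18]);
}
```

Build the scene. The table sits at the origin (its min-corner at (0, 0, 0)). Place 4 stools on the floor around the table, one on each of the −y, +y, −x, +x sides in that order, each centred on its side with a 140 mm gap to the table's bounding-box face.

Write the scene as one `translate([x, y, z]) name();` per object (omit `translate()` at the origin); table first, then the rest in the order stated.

table();
translate([488, -457, 0]) stool();
translate([488, 713, 0]) stool();
translate([-412, 128, 0]) stool();
translate([1388, 128, 0]) stool();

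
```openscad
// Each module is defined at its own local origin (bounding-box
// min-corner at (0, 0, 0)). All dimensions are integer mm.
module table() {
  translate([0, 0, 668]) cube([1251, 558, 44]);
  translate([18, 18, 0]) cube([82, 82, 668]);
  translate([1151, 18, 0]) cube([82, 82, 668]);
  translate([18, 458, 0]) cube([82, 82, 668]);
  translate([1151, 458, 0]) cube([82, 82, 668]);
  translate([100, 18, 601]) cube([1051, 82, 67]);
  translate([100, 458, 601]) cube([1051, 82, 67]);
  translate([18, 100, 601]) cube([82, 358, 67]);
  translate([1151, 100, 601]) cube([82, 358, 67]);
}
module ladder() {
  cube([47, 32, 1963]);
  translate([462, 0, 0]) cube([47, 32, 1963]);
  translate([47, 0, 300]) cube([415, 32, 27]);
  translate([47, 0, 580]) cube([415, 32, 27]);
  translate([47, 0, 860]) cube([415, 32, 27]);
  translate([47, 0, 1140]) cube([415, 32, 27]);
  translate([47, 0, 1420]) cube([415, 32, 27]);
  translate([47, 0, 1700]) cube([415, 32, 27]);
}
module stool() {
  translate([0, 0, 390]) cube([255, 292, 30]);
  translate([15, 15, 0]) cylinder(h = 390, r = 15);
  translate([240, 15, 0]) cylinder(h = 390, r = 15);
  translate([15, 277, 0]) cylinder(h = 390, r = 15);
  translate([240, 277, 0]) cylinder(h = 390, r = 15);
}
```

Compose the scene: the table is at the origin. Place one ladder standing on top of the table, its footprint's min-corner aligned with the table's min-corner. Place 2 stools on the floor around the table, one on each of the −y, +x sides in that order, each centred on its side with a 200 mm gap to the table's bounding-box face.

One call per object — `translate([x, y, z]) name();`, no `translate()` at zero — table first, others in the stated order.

table();
translate([0, 0, 712]) ladder();
translate([498, -492, 0]) stool();
translate([1451, 133, 0]) stool();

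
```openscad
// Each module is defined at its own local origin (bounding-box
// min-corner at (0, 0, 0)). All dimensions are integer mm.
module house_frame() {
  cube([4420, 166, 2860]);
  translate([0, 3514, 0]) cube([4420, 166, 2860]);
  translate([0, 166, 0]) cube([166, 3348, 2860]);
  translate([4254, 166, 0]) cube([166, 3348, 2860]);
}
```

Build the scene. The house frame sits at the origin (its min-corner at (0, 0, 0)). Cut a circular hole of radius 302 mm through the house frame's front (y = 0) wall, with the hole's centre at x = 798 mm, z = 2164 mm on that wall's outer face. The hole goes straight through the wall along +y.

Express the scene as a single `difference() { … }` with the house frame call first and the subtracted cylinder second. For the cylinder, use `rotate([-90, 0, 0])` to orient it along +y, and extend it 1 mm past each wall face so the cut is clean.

difference() {
  house_frame();
  translate([798, -1, 2164]) rotate([-90, 0, 0]) cylinder(h = 168, r = 302);
}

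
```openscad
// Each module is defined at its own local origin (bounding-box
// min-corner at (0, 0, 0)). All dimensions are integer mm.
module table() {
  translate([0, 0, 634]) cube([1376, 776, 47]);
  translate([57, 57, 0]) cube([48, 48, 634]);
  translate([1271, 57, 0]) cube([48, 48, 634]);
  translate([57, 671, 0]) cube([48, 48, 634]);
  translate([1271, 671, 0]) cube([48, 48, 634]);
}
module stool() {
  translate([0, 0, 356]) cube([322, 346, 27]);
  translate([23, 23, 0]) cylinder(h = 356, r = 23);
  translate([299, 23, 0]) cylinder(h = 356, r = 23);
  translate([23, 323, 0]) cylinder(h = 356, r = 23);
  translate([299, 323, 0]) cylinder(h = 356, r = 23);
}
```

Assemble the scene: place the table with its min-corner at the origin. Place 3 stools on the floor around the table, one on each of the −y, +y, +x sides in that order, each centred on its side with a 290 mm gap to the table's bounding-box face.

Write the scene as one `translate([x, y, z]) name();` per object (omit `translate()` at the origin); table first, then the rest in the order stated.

table();
translate([527, -636, 0]) stool();
translate([527, 1066, 0]) stool();
translate([1666, 215, 0]) stool();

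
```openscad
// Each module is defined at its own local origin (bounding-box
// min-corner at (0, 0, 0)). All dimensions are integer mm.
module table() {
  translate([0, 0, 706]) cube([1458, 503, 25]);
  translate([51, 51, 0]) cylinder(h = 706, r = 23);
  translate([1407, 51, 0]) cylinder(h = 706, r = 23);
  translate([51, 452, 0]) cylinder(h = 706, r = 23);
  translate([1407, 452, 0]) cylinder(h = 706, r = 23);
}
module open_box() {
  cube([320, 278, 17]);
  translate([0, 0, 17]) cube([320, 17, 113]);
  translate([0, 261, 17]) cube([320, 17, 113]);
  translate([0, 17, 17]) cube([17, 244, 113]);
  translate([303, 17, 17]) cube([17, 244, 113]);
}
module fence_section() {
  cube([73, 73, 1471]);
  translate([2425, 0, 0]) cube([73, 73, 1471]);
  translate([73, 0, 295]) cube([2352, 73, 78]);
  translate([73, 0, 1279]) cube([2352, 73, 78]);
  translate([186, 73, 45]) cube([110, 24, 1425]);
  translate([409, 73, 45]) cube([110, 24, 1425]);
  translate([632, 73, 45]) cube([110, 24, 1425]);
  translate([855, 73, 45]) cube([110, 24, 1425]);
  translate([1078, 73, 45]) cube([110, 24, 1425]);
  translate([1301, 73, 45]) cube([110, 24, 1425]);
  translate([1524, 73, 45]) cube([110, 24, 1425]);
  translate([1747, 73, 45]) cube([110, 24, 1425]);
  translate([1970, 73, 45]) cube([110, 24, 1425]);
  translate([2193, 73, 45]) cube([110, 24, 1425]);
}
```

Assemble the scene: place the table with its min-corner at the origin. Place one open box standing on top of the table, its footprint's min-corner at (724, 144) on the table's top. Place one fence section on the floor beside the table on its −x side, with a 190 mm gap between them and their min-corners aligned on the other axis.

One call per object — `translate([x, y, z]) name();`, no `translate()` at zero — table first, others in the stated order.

table();
translate([724, 144, 731]) open_box();
translate([-2688, 0, 0]) fence_section();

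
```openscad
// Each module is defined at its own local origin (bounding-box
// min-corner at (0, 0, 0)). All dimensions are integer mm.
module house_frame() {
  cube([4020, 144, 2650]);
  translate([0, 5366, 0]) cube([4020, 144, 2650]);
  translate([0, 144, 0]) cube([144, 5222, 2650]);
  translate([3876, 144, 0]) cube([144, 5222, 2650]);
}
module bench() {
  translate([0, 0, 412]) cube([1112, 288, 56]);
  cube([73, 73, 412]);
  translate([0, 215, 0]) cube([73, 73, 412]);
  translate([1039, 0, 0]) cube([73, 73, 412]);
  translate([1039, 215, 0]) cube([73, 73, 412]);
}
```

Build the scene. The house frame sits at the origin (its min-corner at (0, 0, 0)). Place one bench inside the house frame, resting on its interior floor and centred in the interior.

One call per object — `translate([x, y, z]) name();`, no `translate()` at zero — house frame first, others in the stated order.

house_frame();
translate([1454, 2611, 0]) bench();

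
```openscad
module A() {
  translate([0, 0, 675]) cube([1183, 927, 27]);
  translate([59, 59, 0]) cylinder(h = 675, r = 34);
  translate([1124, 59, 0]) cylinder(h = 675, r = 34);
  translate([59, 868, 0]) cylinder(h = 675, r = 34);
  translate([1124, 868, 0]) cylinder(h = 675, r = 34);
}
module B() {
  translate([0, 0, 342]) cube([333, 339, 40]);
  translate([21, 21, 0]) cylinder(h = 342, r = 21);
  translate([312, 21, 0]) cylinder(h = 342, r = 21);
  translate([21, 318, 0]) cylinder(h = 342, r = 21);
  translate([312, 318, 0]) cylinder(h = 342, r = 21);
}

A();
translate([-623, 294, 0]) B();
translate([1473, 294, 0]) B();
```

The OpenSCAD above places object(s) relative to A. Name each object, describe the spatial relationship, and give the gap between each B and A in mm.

Each stool's nearest face is 290 mm from the table's bounding box.

A is a table. B is a stool. Two stools sit around the table at the −x, +x sides. The gap between each stool and the table is 290 mm.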